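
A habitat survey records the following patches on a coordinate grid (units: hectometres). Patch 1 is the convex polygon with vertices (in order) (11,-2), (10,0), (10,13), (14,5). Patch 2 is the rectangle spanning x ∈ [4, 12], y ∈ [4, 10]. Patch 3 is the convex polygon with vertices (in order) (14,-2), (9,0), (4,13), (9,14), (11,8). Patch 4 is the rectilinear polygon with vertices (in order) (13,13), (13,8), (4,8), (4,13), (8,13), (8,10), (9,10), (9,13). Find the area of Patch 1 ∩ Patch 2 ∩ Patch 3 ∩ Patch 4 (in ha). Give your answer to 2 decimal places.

1.33

The intersection is the polygon with vertices (11,8), (10,8), (10,10), (10.333,10).
By the shoelace formula its area is 1.33.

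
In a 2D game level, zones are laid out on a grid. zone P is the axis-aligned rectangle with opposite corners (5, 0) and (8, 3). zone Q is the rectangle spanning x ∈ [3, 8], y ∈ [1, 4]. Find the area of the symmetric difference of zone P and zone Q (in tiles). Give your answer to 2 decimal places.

12.00

|zone P∩zone Q|: x∈[5,8], y∈[1,3] → 3·2 = 6.
|zone P △ zone Q| = |zone P| + |zone Q| − 2·|zone P∩zone Q| = 9 + 15 − 12 = 12.00.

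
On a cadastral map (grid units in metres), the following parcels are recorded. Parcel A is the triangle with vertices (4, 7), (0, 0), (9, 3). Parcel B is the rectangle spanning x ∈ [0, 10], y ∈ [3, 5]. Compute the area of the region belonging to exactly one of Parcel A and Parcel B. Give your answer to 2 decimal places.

23.64

|Parcel A| = 25.5, |Parcel B| = 20, |Parcel A∩Parcel B| = 10.9286.
|Parcel A △ Parcel B| = |Parcel A| + |Parcel B| − 2·|Parcel A∩Parcel B| = 25.5 + 20 − 21.8571 = 23.64.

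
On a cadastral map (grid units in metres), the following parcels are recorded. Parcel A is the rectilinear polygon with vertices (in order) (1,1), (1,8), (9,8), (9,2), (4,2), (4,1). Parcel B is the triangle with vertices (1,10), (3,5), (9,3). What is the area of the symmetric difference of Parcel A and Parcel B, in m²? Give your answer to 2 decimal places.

40.97

|Parcel A| = 51, |Parcel B| = 13, |Parcel A∩Parcel B| = 11.5143.
|Parcel A △ Parcel B| = |Parcel A| + |Parcel B| − 2·|Parcel A∩Parcel B| = 51 + 13 − 23.0286 = 40.97.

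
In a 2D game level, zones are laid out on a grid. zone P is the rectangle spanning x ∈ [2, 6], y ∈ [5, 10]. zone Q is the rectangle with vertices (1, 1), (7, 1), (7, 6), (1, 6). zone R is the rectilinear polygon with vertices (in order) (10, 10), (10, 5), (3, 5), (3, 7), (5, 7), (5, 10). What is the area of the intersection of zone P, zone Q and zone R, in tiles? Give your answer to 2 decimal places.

3.00

The intersection is the polygon with vertices (3,5), (3,6), (6,6), (6,5).
By the shoelace formula its area is 3.00.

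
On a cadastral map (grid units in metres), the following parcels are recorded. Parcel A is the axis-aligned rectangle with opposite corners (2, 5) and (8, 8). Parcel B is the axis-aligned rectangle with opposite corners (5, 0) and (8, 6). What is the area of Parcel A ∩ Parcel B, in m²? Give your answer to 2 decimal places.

3.00

|Parcel A∩Parcel B|: x∈[5,8], y∈[5,6] → 3·1 = 3.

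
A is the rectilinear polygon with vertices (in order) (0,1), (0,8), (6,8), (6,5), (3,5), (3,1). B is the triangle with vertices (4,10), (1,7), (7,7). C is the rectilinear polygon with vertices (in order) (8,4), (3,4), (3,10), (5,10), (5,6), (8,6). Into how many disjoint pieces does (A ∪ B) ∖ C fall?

(A ∪ B) ∖ C splits into 2 disjoint pieces (area 21.5, area 3).

2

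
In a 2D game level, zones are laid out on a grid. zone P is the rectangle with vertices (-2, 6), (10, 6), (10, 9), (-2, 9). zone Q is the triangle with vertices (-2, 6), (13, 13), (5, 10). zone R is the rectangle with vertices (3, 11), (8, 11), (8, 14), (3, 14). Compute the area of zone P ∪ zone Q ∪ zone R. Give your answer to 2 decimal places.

By inclusion–exclusion:
Individual areas: |zone P| = 36, |zone Q| = 5.5, |zone R| = 15.
|zone P∩zone Q| = 1.7679.
|zone P∩zone R| = 0 (no overlap).
|zone Q∩zone R| = 0.0208.
|zone P∩zone Q∩zone R| = 0.
|zone P ∪ zone Q ∪ zone R| = 56.5 − 1.7887 + 0 = 54.71.

54.71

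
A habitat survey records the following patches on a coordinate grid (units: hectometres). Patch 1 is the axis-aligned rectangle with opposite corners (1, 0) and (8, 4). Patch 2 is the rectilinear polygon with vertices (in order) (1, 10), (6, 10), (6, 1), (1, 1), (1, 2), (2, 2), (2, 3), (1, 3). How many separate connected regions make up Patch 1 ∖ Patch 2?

2

Patch 1 ∖ Patch 2 splits into 2 disjoint pieces (area 13, area 1).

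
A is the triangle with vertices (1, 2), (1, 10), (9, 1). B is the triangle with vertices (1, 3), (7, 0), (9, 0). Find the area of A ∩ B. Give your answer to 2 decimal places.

0.67

The intersection is the polygon with vertices (3.667,1.667), (1,3), (5,1.5).
By the shoelace formula its area is 0.67.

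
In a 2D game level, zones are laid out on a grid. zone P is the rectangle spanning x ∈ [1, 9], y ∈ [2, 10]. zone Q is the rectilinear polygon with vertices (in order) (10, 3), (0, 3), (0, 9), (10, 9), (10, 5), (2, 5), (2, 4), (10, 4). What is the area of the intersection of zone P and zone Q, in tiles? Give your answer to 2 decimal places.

41.00

The intersection is the polygon with vertices (9,3), (1,3), (1,9), (9,9), (9,5), (2,5), (2,4), (9,4).
By the shoelace formula its area is 41.00.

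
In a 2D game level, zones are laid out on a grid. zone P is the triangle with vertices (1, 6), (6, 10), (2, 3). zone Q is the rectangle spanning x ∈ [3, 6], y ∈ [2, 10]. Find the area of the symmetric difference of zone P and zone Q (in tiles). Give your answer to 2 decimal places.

|zone P| = 9.5, |zone Q| = 24, |zone P∩zone Q| = 4.275.
|zone P △ zone Q| = |zone P| + |zone Q| − 2·|zone P∩zone Q| = 9.5 + 24 − 8.55 = 24.95.

24.95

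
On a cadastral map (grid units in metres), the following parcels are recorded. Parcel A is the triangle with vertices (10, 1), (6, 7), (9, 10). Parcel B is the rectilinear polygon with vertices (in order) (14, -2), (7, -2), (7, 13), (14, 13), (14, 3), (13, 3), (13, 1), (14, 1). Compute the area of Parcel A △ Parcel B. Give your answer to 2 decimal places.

90.50

|Parcel A| = 15, |Parcel B| = 103, |Parcel A∩Parcel B| = 13.75.
|Parcel A △ Parcel B| = |Parcel A| + |Parcel B| − 2·|Parcel A∩Parcel B| = 15 + 103 − 27.5 = 90.50.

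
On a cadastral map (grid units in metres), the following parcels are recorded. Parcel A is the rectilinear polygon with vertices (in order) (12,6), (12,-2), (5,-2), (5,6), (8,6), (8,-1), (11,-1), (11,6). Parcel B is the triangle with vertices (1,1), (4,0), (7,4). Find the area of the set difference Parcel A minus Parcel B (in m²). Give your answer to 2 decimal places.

33.33

|Parcel A| = 35, |Parcel A∩Parcel B| = 1.6667.
|Parcel A ∖ Parcel B| = |Parcel A| − |Parcel A∩Parcel B| = 35 − 1.6667 = 33.33.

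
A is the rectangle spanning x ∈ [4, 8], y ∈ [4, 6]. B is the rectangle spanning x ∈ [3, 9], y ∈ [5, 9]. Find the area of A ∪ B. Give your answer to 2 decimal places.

28.00

By inclusion–exclusion:
Individual areas: |A| = 8, |B| = 24.
|A∩B|: x∈[4,8], y∈[5,6] → 4·1 = 4.
|A ∪ B| = 32 − 4 = 28.00.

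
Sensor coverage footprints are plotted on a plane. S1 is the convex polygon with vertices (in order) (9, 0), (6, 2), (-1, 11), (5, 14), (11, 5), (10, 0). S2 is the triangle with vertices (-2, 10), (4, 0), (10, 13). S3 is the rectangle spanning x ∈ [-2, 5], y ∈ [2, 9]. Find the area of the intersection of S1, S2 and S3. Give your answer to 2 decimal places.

12.70

The intersection is the polygon with vertices (0.556,9), (5,9), (5,3.286).
By the shoelace formula its area is 12.70.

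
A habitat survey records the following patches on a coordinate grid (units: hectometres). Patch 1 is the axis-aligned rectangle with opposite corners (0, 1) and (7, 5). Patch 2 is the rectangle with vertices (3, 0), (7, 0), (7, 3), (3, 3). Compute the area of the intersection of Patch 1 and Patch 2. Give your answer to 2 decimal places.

|Patch 1∩Patch 2|: x∈[3,7], y∈[1,3] → 4·2 = 8.

8.00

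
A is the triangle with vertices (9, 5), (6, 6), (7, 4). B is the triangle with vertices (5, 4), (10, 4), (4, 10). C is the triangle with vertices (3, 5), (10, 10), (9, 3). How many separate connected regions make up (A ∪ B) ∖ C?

(A ∪ B) ∖ C splits into 3 disjoint pieces (area 0.1765, area 3.9894, area 0.3214).

3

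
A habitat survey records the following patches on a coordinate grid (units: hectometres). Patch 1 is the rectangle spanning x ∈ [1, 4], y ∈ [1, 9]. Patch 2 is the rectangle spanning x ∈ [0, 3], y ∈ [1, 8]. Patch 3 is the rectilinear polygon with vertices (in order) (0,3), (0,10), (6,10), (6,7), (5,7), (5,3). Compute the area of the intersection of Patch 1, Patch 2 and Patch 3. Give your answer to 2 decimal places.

The intersection is the polygon with vertices (3,8), (3,3), (1,3), (1,8).
By the shoelace formula its area is 10.00.

10.00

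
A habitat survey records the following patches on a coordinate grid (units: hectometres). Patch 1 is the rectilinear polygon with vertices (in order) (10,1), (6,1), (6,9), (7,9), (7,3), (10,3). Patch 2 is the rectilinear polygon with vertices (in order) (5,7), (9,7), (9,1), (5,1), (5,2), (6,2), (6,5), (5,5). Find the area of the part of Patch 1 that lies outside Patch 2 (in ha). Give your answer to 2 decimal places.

4.00

|Patch 1| = 14, |Patch 1∩Patch 2| = 10.
|Patch 1 ∖ Patch 2| = |Patch 1| − |Patch 1∩Patch 2| = 14 − 10 = 4.00.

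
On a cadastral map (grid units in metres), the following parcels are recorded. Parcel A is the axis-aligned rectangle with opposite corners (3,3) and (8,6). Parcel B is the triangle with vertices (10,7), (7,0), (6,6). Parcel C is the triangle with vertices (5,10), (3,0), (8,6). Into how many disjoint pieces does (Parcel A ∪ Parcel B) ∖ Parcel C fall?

2

(Parcel A ∪ Parcel B) ∖ Parcel C splits into 2 disjoint pieces (area 2.7, area 10.5789).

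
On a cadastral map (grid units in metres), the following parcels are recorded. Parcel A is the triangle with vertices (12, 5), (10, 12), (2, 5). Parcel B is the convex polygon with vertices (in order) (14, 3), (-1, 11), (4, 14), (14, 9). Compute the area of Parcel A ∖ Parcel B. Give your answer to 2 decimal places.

11.81

|Parcel A| = 35, |Parcel A∩Parcel B| = 23.1931.
|Parcel A ∖ Parcel B| = |Parcel A| − |Parcel A∩Parcel B| = 35 − 23.1931 = 11.81.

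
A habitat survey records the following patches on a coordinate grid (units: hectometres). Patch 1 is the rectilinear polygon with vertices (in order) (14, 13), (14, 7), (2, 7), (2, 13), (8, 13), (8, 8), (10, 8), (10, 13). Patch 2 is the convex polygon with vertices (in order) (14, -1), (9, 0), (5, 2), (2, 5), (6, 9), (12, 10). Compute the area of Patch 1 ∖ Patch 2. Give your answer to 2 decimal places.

|Patch 1| = 62, |Patch 1∩Patch 2| = 14.8182.
|Patch 1 ∖ Patch 2| = |Patch 1| − |Patch 1∩Patch 2| = 62 − 14.8182 = 47.18.

47.18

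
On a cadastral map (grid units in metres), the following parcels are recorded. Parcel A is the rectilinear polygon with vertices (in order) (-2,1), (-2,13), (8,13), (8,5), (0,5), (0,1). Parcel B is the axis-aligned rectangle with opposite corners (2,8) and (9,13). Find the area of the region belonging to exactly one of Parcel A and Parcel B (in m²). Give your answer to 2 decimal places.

63.00

|Parcel A| = 88, |Parcel B| = 35, |Parcel A∩Parcel B| = 30.
|Parcel A △ Parcel B| = |Parcel A| + |Parcel B| − 2·|Parcel A∩Parcel B| = 88 + 35 − 60 = 63.00.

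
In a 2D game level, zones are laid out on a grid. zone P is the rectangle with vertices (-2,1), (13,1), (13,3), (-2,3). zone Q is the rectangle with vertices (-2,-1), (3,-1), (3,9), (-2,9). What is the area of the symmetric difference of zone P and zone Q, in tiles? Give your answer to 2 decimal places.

60.00

|zone P∩zone Q|: x∈[-2,3], y∈[1,3] → 5·2 = 10.
|zone P △ zone Q| = |zone P| + |zone Q| − 2·|zone P∩zone Q| = 30 + 50 − 20 = 60.00.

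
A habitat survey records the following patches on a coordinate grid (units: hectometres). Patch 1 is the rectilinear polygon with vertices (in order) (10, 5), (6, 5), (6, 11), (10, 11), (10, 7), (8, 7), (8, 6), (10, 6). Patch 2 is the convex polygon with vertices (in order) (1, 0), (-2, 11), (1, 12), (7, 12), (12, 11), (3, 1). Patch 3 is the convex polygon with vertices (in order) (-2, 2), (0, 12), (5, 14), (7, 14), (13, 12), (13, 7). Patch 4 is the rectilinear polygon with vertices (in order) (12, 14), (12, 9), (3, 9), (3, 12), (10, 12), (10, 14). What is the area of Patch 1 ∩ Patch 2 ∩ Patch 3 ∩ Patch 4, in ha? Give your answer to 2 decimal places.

8.00

The intersection is the polygon with vertices (10,11), (10,9), (6,9), (6,11).
By the shoelace formula its area is 8.00.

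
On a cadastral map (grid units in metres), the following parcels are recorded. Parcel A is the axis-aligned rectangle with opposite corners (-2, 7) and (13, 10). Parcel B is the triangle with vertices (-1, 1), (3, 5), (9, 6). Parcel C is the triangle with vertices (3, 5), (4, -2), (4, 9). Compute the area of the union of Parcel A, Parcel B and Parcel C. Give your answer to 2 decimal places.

58.43

By inclusion–exclusion:
Individual areas: |Parcel A| = 45, |Parcel B| = 10, |Parcel C| = 5.5.
|Parcel A∩Parcel B| = 0.
|Parcel A∩Parcel C| = 0.5.
|Parcel B∩Parcel C| = 1.5667.
|Parcel A∩Parcel B∩Parcel C| = 0.
|Parcel A ∪ Parcel B ∪ Parcel C| = 60.5 − 2.0667 + 0 = 58.43.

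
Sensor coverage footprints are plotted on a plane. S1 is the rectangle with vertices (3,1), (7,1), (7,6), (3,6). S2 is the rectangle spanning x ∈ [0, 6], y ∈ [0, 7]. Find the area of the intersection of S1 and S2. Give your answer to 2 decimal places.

15.00

|S1∩S2|: x∈[3,6], y∈[1,6] → 3·5 = 15.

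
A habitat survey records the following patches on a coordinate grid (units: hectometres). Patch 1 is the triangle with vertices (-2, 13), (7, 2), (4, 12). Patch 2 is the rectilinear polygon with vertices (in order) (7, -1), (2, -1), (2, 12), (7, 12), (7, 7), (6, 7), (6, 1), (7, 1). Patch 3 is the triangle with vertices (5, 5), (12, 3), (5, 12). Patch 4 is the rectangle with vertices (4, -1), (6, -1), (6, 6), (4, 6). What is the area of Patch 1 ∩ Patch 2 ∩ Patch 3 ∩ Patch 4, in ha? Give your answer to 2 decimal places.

The intersection is the polygon with vertices (6,4.714), (5,5), (5,6), (5.8,6), (6,5.333).
By the shoelace formula its area is 1.08.

1.08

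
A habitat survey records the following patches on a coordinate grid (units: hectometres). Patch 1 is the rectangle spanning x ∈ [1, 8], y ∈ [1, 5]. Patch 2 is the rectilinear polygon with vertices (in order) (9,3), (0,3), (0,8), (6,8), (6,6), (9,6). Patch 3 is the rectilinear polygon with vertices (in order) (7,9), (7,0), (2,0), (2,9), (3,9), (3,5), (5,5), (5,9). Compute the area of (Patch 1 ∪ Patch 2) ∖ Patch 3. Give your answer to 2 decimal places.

26.00

|Patch 1 ∪ Patch 2| = 53.
|(Patch 1 ∪ Patch 2) ∩ Patch 3| = 27.
|(Patch 1 ∪ Patch 2) ∖ Patch 3| = 53 − 27 = 26.00.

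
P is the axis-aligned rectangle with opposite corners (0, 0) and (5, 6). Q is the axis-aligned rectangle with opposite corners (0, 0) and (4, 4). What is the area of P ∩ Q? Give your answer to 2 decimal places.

16.00

|P∩Q|: x∈[0,4], y∈[0,4] → 4·4 = 16.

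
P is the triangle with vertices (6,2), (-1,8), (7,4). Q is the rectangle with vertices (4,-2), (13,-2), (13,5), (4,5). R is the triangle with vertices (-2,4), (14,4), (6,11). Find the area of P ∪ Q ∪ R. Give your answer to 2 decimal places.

110.79

By inclusion–exclusion:
Individual areas: |P| = 10, |Q| = 63, |R| = 56.
|P∩Q| = 5.2857.
|P∩R| = 5.9345.
|Q∩R| = 8.9911.
|P∩Q∩R| = 2.
|P ∪ Q ∪ R| = 129 − 20.2113 + 2 = 110.79.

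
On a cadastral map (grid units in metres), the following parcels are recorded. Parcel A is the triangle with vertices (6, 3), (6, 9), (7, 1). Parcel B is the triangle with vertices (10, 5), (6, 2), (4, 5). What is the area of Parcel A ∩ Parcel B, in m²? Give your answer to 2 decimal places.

The intersection is the polygon with vertices (6,5), (6.5,5), (6.8,2.6), (6.364,2.273), (6,3).
By the shoelace formula its area is 1.62.

1.62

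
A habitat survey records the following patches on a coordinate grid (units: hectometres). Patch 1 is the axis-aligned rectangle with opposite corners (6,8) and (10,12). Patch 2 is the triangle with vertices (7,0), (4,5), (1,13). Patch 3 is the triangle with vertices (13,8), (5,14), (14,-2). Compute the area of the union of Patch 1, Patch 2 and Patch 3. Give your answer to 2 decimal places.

48.54

By inclusion–exclusion:
Individual areas: |Patch 1| = 16, |Patch 2| = 4.5, |Patch 3| = 37.
|Patch 1∩Patch 2| = 0.
|Patch 1∩Patch 3| = 8.9583.
|Patch 2∩Patch 3| = 0.
|Patch 1∩Patch 2∩Patch 3| = 0.
|Patch 1 ∪ Patch 2 ∪ Patch 3| = 57.5 − 8.9583 + 0 = 48.54.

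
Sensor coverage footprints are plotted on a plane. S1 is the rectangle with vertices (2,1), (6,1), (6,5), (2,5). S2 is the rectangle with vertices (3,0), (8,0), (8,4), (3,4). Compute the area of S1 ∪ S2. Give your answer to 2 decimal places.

By inclusion–exclusion:
Individual areas: |S1| = 16, |S2| = 20.
|S1∩S2|: x∈[3,6], y∈[1,4] → 3·3 = 9.
|S1 ∪ S2| = 36 − 9 = 27.00.

27.00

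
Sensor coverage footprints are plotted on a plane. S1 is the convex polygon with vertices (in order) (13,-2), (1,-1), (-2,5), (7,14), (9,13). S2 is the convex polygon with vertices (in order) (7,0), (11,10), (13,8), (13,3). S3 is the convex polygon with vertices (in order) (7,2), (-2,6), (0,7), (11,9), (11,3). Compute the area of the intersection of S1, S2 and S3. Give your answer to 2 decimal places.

The intersection is the polygon with vertices (10.28,8.2), (11,5.5), (11,3), (7.889,2.222).
By the shoelace formula its area is 9.27.

9.27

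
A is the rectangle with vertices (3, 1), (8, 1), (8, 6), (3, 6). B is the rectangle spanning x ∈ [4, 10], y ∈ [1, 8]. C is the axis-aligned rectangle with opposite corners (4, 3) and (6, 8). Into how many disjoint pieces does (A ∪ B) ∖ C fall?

1

(A ∪ B) ∖ C is a single connected region.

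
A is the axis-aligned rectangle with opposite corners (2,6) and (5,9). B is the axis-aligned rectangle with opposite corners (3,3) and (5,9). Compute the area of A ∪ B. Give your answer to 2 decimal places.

By inclusion–exclusion:
Individual areas: |A| = 9, |B| = 12.
|A∩B|: x∈[3,5], y∈[6,9] → 2·3 = 6.
|A ∪ B| = 21 − 6 = 15.00.

15.00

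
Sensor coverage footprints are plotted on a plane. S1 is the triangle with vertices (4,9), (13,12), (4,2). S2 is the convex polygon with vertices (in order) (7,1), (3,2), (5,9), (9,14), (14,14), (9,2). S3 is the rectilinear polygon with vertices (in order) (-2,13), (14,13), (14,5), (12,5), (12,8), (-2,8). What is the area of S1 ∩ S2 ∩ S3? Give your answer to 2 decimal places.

The intersection is the polygon with vertices (9.4,8), (4.714,8), (5,9), (5.364,9.454), (13,12).
By the shoelace formula its area is 14.22.

14.22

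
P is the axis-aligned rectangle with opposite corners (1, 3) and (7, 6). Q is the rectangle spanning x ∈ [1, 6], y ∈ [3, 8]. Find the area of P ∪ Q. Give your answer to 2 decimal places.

28.00

By inclusion–exclusion:
Individual areas: |P| = 18, |Q| = 25.
|P∩Q|: x∈[1,6], y∈[3,6] → 5·3 = 15.
|P ∪ Q| = 43 − 15 = 28.00.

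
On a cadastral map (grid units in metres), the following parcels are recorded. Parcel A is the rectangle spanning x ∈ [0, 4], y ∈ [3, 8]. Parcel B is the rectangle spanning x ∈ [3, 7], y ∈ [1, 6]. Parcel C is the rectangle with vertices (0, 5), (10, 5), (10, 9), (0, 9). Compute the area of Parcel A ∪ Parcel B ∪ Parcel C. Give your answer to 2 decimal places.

62.00

By inclusion–exclusion:
Individual areas: |Parcel A| = 20, |Parcel B| = 20, |Parcel C| = 40.
|Parcel A∩Parcel B|: x∈[3,4], y∈[3,6] → 1·3 = 3.
|Parcel A∩Parcel C|: x∈[0,4], y∈[5,8] → 4·3 = 12.
|Parcel B∩Parcel C|: x∈[3,7], y∈[5,6] → 4·1 = 4.
|Parcel A∩Parcel B∩Parcel C| = 1.
|Parcel A ∪ Parcel B ∪ Parcel C| = 80 − 19 + 1 = 62.00.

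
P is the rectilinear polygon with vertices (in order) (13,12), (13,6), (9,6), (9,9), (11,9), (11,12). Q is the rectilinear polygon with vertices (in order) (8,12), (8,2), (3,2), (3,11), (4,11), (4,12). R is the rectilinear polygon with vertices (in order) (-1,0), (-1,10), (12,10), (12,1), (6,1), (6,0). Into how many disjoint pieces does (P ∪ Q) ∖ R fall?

(P ∪ Q) ∖ R splits into 2 disjoint pieces (area 8, area 9).

2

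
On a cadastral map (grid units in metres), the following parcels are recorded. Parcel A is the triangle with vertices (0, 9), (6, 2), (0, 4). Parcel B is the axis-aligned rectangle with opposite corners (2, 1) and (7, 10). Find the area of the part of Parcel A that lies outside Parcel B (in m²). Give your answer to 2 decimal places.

|Parcel A| = 15, |Parcel A∩Parcel B| = 6.6667.
|Parcel A ∖ Parcel B| = |Parcel A| − |Parcel A∩Parcel B| = 15 − 6.6667 = 8.33.

8.33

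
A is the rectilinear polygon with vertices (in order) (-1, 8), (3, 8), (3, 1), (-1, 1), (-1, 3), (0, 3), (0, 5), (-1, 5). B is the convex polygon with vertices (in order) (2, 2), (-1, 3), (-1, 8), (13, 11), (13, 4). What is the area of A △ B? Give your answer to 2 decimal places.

|A| = 26, |B| = 92.5, |A∩B| = 20.4091.
|A △ B| = |A| + |B| − 2·|A∩B| = 26 + 92.5 − 40.8182 = 77.68.

77.68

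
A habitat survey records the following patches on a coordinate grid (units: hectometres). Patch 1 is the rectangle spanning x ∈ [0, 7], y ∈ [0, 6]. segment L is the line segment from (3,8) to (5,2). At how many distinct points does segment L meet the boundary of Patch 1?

The segment meets the boundary at (3.667,6).

1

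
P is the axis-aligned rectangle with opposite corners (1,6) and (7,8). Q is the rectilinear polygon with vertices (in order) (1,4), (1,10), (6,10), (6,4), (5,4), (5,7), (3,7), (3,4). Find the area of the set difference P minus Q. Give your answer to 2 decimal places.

4.00

|P| = 12, |P∩Q| = 8.
|P ∖ Q| = |P| − |P∩Q| = 12 − 8 = 4.00.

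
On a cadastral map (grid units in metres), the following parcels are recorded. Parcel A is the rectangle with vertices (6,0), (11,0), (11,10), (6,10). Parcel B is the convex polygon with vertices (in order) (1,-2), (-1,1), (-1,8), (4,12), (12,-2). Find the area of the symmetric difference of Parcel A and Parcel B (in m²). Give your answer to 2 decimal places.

121.71

|Parcel A| = 50, |Parcel B| = 113, |Parcel A∩Parcel B| = 20.6429.
|Parcel A △ Parcel B| = |Parcel A| + |Parcel B| − 2·|Parcel A∩Parcel B| = 50 + 113 − 41.2857 = 121.71.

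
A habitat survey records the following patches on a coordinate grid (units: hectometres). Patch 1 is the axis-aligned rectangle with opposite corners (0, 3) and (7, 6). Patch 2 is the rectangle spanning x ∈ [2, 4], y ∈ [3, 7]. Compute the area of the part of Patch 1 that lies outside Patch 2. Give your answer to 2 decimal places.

15.00

|Patch 1∩Patch 2|: x∈[2,4], y∈[3,6] → 2·3 = 6.
|Patch 1| = 21.
|Patch 1 ∖ Patch 2| = |Patch 1| − |Patch 1∩Patch 2| = 21 − 6 = 15.00.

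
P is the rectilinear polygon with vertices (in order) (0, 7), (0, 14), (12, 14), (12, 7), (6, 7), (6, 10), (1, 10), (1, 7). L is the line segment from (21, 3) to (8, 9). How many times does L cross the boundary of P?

The segment meets the boundary at (12,7.154).

1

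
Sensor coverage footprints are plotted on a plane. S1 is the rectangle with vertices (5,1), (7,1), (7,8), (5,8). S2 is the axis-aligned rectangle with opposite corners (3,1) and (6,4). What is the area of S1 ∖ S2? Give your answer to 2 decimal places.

11.00

|S1∩S2|: x∈[5,6], y∈[1,4] → 1·3 = 3.
|S1| = 14.
|S1 ∖ S2| = |S1| − |S1∩S2| = 14 − 3 = 11.00.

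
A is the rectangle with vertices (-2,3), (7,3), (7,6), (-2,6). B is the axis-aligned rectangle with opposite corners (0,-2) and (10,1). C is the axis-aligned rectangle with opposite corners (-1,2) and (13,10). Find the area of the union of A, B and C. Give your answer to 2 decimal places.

145.00

By inclusion–exclusion:
Individual areas: |A| = 27, |B| = 30, |C| = 112.
|A∩B| = 0 (no overlap).
|A∩C|: x∈[-1,7], y∈[3,6] → 8·3 = 24.
|B∩C| = 0 (no overlap).
|A∩B∩C| = 0.
|A ∪ B ∪ C| = 169 − 24 + 0 = 145.00.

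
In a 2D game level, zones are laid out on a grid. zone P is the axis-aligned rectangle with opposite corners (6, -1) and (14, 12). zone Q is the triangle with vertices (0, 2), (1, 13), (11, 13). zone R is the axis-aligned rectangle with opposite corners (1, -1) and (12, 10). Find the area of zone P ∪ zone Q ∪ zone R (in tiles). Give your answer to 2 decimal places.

183.50

By inclusion–exclusion:
Individual areas: |zone P| = 104, |zone Q| = 55, |zone R| = 121.
|zone P∩zone Q| = 8.
|zone P∩zone R|: x∈[6,12], y∈[-1,10] → 6·11 = 66.
|zone Q∩zone R| = 24.5.
|zone P∩zone Q∩zone R| = 2.
|zone P ∪ zone Q ∪ zone R| = 280 − 98.5 + 2 = 183.50.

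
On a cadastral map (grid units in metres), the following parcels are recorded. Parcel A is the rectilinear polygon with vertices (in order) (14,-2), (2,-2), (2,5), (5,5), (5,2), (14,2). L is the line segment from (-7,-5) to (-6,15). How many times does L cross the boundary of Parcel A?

The segment lies entirely outside Parcel A and never meets its boundary.

0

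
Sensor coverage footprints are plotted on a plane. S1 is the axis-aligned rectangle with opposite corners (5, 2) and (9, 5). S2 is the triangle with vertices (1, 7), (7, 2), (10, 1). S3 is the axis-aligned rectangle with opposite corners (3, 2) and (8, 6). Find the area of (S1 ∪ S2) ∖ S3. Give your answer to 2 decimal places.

4.08

|S1 ∪ S2| = 14.0833.
|(S1 ∪ S2) ∩ S3| = 10.
|(S1 ∪ S2) ∖ S3| = 14.0833 − 10 = 4.08.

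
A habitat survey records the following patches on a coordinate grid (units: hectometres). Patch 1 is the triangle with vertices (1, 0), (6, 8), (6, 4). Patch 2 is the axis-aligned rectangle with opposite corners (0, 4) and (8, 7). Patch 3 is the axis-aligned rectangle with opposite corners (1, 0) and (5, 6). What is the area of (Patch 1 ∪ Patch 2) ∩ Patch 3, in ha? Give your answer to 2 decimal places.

The region (Patch 1 ∪ Patch 2) ∩ Patch 3 is the polygon with vertices (1,4), (1,6), (5,6), (5,3.2), (1,0), (3.5,4).
By the shoelace formula its area is 12.60.

12.60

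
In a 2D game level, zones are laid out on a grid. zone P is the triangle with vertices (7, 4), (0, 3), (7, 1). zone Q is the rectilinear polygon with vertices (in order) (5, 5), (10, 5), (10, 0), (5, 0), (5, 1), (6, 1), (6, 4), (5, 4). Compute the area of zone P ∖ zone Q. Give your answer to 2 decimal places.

7.71

|zone P| = 10.5, |zone P∩zone Q| = 2.7857.
|zone P ∖ zone Q| = |zone P| − |zone P∩zone Q| = 10.5 − 2.7857 = 7.71.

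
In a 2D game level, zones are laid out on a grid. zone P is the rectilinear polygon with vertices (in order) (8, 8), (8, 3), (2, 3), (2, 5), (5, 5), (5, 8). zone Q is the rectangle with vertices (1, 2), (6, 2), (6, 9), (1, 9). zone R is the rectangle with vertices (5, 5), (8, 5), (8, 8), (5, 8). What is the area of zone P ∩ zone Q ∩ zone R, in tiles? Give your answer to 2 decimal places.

The intersection is the polygon with vertices (5,8), (6,8), (6,5), (5,5).
By the shoelace formula its area is 3.00.

3.00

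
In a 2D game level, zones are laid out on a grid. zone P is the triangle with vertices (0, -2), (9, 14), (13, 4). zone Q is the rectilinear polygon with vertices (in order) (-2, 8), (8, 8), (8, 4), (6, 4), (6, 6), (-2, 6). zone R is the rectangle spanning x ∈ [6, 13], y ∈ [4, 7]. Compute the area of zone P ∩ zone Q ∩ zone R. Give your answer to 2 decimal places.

The intersection is the polygon with vertices (8,4), (6,4), (6,6), (6,7), (8,7).
By the shoelace formula its area is 6.00.

6.00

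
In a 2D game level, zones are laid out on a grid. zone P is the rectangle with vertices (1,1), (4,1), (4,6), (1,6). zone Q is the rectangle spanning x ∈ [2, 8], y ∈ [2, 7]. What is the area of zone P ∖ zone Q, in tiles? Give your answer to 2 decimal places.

7.00

|zone P∩zone Q|: x∈[2,4], y∈[2,6] → 2·4 = 8.
|zone P| = 15.
|zone P ∖ zone Q| = |zone P| − |zone P∩zone Q| = 15 − 8 = 7.00.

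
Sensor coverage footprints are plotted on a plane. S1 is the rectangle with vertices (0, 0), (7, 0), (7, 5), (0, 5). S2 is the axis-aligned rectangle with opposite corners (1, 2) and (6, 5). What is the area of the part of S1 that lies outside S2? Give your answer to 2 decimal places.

20.00

|S1∩S2|: x∈[1,6], y∈[2,5] → 5·3 = 15.
|S1| = 35.
|S1 ∖ S2| = |S1| − |S1∩S2| = 35 − 15 = 20.00.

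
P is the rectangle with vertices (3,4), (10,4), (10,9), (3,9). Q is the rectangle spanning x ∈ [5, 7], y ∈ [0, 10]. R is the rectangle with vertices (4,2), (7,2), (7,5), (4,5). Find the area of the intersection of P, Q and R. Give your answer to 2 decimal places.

2.00

The intersection is the polygon with vertices (7,4), (5,4), (5,5), (7,5).
By the shoelace formula its area is 2.00.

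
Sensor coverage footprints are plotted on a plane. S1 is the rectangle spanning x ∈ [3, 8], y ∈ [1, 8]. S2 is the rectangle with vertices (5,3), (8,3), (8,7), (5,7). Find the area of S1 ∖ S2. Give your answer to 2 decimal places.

|S1∩S2|: x∈[5,8], y∈[3,7] → 3·4 = 12.
|S1| = 35.
|S1 ∖ S2| = |S1| − |S1∩S2| = 35 − 12 = 23.00.

23.00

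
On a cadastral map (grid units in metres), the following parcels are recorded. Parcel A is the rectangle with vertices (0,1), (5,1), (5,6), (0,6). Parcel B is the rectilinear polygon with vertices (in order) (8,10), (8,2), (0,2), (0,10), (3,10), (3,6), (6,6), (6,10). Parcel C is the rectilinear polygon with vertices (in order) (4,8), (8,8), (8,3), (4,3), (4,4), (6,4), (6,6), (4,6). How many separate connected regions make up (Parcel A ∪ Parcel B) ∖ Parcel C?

(Parcel A ∪ Parcel B) ∖ Parcel C splits into 2 disjoint pieces (area 41, area 4).

2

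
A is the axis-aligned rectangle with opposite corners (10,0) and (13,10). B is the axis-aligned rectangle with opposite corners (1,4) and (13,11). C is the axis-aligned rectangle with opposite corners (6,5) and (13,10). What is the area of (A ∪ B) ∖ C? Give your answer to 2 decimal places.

|A ∪ B| = 96.
|(A ∪ B) ∩ C| = 35.
|(A ∪ B) ∖ C| = 96 − 35 = 61.00.

61.00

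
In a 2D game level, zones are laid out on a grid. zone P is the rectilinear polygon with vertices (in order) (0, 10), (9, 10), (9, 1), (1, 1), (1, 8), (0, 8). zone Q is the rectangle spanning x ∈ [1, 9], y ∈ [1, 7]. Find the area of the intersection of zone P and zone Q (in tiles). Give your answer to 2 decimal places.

48.00

The intersection is the polygon with vertices (9,1), (1,1), (1,7), (9,7).
By the shoelace formula its area is 48.00.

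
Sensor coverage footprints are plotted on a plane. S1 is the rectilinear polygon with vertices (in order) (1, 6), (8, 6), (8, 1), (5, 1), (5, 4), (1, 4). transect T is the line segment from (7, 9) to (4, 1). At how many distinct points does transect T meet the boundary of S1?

The segment meets the boundary at (5,3.667), (5.875,6).

2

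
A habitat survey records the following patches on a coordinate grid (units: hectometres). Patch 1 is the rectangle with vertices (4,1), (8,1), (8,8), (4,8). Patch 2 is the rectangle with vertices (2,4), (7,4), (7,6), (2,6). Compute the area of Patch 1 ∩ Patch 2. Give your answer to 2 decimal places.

|Patch 1∩Patch 2|: x∈[4,7], y∈[4,6] → 3·2 = 6.

6.00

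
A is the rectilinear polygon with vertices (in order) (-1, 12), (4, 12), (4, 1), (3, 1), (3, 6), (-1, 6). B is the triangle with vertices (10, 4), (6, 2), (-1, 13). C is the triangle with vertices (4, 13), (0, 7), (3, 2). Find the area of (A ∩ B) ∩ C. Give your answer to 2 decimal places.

The region (A ∩ B) ∩ C is the polygon with vertices (3.654,9.192), (3.375,6.125), (1.442,9.163), (2.235,10.353).
By the shoelace formula its area is 4.69.

4.69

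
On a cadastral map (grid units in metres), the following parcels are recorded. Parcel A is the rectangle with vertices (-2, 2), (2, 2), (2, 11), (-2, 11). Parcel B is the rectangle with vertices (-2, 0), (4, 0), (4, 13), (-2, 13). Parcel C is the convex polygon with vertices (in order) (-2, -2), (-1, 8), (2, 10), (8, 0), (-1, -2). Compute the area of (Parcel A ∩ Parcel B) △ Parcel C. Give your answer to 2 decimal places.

61.40

|Parcel A ∩ Parcel B| = 36.
|(Parcel A ∩ Parcel B) ∩ Parcel C| = 22.8.
|(Parcel A ∩ Parcel B) △ Parcel C| = 36 + 71 − 45.6 = 61.40.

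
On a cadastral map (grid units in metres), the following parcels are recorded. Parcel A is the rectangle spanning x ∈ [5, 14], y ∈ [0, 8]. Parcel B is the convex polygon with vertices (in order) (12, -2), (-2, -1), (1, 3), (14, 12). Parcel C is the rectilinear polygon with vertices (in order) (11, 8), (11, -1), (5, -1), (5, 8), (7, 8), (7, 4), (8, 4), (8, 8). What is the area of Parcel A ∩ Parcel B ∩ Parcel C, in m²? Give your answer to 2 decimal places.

40.91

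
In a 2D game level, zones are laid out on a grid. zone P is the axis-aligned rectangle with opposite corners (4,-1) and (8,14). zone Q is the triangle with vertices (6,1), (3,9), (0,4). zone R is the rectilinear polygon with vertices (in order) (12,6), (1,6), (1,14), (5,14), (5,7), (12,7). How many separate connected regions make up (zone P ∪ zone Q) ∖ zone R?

(zone P ∪ zone Q) ∖ zone R splits into 2 disjoint pieces (area 21, area 38.8).

2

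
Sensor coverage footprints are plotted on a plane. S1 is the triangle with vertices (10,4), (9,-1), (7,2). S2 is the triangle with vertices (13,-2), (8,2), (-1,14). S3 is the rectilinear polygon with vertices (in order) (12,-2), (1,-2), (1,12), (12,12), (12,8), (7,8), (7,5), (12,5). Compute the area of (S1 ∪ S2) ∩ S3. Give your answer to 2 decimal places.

|S1 ∪ S2| = 16.5283.
|(S1 ∪ S2) ∩ S3| = 15.98.

15.98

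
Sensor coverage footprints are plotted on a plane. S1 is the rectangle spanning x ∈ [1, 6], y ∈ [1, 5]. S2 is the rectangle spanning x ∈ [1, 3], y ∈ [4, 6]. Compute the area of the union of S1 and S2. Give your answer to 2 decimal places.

By inclusion–exclusion:
Individual areas: |S1| = 20, |S2| = 4.
|S1∩S2|: x∈[1,3], y∈[4,5] → 2·1 = 2.
|S1 ∪ S2| = 24 − 2 = 22.00.

22.00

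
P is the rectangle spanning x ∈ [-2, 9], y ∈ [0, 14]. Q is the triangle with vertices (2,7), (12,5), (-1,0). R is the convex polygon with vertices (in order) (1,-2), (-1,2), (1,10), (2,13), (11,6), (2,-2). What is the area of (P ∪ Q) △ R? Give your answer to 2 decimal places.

|P ∪ Q| = 156.6308.
|(P ∪ Q) ∩ R| = 85.2883.
|(P ∪ Q) △ R| = 156.6308 + 93 − 170.5766 = 79.05.

79.05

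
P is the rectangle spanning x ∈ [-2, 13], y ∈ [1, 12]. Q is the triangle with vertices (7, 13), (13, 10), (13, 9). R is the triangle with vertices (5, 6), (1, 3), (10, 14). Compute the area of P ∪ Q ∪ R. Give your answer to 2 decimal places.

165.58

By inclusion–exclusion:
Individual areas: |P| = 165, |Q| = 3, |R| = 8.5.
|P∩Q| = 2.75.
|P∩R| = 8.1136.
|Q∩R| = 0.0706.
|P∩Q∩R| = 0.0147.
|P ∪ Q ∪ R| = 176.5 − 10.9343 + 0.0147 = 165.58.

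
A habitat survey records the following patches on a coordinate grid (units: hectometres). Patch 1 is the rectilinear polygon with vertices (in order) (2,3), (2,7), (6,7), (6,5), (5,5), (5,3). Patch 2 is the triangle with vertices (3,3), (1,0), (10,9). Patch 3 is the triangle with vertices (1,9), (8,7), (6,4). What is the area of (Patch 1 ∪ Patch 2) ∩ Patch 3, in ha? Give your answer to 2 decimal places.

5.05

|Patch 1 ∪ Patch 2| = 17.0952.
|(Patch 1 ∪ Patch 2) ∩ Patch 3| = 5.05.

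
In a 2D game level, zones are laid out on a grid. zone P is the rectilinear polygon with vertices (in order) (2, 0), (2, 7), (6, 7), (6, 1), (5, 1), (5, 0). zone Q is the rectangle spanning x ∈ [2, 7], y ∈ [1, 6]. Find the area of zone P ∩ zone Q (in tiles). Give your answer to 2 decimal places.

20.00

The intersection is the polygon with vertices (2,6), (6,6), (6,1), (5,1), (2,1).
By the shoelace formula its area is 20.00.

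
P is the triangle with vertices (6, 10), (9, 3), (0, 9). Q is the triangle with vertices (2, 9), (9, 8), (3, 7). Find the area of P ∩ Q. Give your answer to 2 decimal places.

5.79

The intersection is the polygon with vertices (7,7.667), (3,7), (2,9), (6.717,8.326).
By the shoelace formula its area is 5.79.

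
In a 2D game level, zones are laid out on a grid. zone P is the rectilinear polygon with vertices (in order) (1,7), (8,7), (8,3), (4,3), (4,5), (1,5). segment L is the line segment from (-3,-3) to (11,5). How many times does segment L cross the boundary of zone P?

The segment meets the boundary at (8,3.286), (7.5,3).

2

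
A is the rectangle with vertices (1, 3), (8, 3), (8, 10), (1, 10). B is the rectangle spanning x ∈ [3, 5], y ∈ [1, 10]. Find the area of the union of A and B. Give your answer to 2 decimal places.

By inclusion–exclusion:
Individual areas: |A| = 49, |B| = 18.
|A∩B|: x∈[3,5], y∈[3,10] → 2·7 = 14.
|A ∪ B| = 67 − 14 = 53.00.

53.00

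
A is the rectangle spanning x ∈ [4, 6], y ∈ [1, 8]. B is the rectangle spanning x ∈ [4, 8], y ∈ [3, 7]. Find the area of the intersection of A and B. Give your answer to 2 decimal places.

|A∩B|: x∈[4,6], y∈[3,7] → 2·4 = 8.

8.00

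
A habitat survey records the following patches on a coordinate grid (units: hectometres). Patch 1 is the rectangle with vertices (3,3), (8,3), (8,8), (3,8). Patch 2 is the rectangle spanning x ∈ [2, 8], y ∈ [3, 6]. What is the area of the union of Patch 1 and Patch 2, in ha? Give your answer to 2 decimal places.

28.00

By inclusion–exclusion:
Individual areas: |Patch 1| = 25, |Patch 2| = 18.
|Patch 1∩Patch 2|: x∈[3,8], y∈[3,6] → 5·3 = 15.
|Patch 1 ∪ Patch 2| = 43 − 15 = 28.00.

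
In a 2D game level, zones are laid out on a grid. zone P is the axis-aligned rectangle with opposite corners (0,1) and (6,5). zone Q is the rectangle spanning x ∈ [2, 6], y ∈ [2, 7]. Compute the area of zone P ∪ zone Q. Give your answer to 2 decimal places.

32.00

By inclusion–exclusion:
Individual areas: |zone P| = 24, |zone Q| = 20.
|zone P∩zone Q|: x∈[2,6], y∈[2,5] → 4·3 = 12.
|zone P ∪ zone Q| = 44 − 12 = 32.00.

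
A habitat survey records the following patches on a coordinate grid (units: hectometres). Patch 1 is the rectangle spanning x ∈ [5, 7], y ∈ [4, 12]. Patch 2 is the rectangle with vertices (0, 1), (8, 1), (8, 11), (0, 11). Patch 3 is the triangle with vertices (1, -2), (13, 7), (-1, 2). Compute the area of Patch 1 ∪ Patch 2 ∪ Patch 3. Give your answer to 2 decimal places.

By inclusion–exclusion:
Individual areas: |Patch 1| = 16, |Patch 2| = 80, |Patch 3| = 33.
|Patch 1∩Patch 2|: x∈[5,7], y∈[4,11] → 2·7 = 14.
|Patch 1∩Patch 3| = 1.
|Patch 2∩Patch 3| = 18.9107.
|Patch 1∩Patch 2∩Patch 3| = 1.
|Patch 1 ∪ Patch 2 ∪ Patch 3| = 129 − 33.9107 + 1 = 96.09.

96.09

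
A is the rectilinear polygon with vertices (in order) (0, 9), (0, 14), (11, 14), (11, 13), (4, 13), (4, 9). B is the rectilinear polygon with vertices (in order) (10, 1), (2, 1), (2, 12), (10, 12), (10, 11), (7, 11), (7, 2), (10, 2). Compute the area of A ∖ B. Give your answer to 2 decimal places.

21.00

|A| = 27, |A∩B| = 6.
|A ∖ B| = |A| − |A∩B| = 27 − 6 = 21.00.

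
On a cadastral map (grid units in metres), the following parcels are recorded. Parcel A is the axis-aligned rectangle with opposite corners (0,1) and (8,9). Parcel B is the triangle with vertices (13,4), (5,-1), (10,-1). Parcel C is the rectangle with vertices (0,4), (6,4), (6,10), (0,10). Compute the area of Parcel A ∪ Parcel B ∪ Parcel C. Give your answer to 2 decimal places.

By inclusion–exclusion:
Individual areas: |Parcel A| = 64, |Parcel B| = 12.5, |Parcel C| = 36.
|Parcel A∩Parcel B| = 0.
|Parcel A∩Parcel C|: x∈[0,6], y∈[4,9] → 6·5 = 30.
|Parcel B∩Parcel C| = 0.
|Parcel A∩Parcel B∩Parcel C| = 0.
|Parcel A ∪ Parcel B ∪ Parcel C| = 112.5 − 30 + 0 = 82.50.

82.50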